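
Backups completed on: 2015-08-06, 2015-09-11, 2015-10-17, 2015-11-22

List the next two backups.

Every event comes 36 days after the last (36, 36, 36).
2015-11-22 + 36 days = 2015-12-28.
2015-12-28 + 36 days = 2016-02-02.

2015-12-28, 2016-02-02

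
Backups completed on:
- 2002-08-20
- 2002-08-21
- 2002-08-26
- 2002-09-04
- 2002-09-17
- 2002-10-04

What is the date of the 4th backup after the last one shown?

The spacing grows by 4 each time: 1, 5, 9, 13, 17 days.
Next gap: 21 days. 2002-10-04 + 21 days = 2002-10-25.
Next gap: 25 days. 2002-10-25 + 25 days = 2002-11-19.
Next gap: 29 days. 2002-11-19 + 29 days = 2002-12-18.
Next gap: 33 days. 2002-12-18 + 33 days = 2003-01-20.

2003-01-20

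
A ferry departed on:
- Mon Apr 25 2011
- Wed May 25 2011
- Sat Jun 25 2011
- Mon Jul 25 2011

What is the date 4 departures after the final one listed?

The day-of-month is always 25 (30, 31, 30 days between events).
So this recurs on the 25th of each month.
Next: August 2011 → Thu Aug 25 2011.
Next: September 2011 → Sun Sep 25 2011.
October 2011: Tue Oct 25 2011.
November 2011: Fri Nov 25 2011.

Fri Nov 25 2011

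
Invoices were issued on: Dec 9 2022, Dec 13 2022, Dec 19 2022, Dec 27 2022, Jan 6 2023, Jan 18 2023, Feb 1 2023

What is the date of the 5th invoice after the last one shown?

May 12 2023

The spacing grows by 2 each time: 4, 6, 8, 10, 12, 14 days.
Next gap: 16 days. Feb 1 2023 + 16 days = Feb 17 2023.
Next gap: 18 days. Feb 17 2023 + 18 days = Mar 7 2023.
Next gap: 20 days. Mar 7 2023 + 20 days = Mar 27 2023.
Next gap: 22 days. Mar 27 2023 + 22 days = Apr 18 2023.
Next gap: 24 days. Apr 18 2023 + 24 days = May 12 2023.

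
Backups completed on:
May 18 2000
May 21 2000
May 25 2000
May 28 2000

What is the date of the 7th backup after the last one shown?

Every event lands on a Thursday or Sunday (gaps cycle 3, 4, 3).
So the schedule is: every Thursday and Sunday.
Next Thursday: Jun 1 2000.
The following Sunday is Jun 4 2000.
The following Thursday is Jun 8 2000.
Next Sunday: Jun 11 2000.
Next Thursday: Jun 15 2000.
The following Sunday is Jun 18 2000.
Next Thursday: Jun 22 2000.

Jun 22 2000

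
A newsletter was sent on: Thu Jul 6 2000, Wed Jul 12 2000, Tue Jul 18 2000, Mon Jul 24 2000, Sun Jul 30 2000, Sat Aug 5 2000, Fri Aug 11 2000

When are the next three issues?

The spacing is 6, 6, 6, 6, 6, 6 days — always 6 days.
Fri Aug 11 2000 + 6 days = Thu Aug 17 2000.
Thu Aug 17 2000 + 6 days = Wed Aug 23 2000.
Wed Aug 23 2000 + 6 days = Tue Aug 29 2000.

Thu Aug 17 2000, Wed Aug 23 2000, Tue Aug 29 2000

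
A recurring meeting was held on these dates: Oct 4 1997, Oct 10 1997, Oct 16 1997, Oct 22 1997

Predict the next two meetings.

Oct 28 1997, Nov 3 1997

Every event comes 6 days after the last (6, 6, 6).
Oct 22 1997 + 6 days = Oct 28 1997.
Oct 28 1997 + 6 days = Nov 3 1997.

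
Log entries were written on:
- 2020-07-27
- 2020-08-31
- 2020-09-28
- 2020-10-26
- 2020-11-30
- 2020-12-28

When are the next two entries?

All Mondays; the gaps (35, 28, 28, 35, 28) vary with month length.
This is the last Monday of each month.
January 2021 ends with Monday 2021-01-25.
Last Monday of February 2021: 2021-02-22.

2021-01-25, 2021-02-22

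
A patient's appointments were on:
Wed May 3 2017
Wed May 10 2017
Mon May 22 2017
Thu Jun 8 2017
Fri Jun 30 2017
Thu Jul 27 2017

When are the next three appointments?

Intervals are 7, 12, 17, 22, 27 days — an arithmetic progression with common difference 5.
Next gap: 32 days. Thu Jul 27 2017 + 32 days = Mon Aug 28 2017.
Next gap: 37 days. Mon Aug 28 2017 + 37 days = Wed Oct 4 2017.
Next gap: 42 days. Wed Oct 4 2017 + 42 days = Wed Nov 15 2017.

Mon Aug 28 2017, Wed Oct 4 2017, Wed Nov 15 2017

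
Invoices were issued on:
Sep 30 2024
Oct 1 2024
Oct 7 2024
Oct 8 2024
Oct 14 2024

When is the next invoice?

Gaps: 1, 6, 1, 6 days — not constant, but cyclic with period 2.
The events fall on every Monday and Tuesday.
Next Tuesday: Oct 15 2024.

Oct 15 2024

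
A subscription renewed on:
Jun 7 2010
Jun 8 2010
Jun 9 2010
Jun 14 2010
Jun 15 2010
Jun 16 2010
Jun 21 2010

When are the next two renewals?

Jun 22 2010, Jun 23 2010

Gaps: 1, 1, 5, 1, 1, 5 days — not constant, but cyclic with period 3.
The events fall on every Monday, Tuesday and Wednesday.
Next Tuesday: Jun 22 2010.
Next Wednesday: Jun 23 2010.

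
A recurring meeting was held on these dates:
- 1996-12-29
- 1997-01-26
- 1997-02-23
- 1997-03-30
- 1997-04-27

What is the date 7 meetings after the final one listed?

1997-11-30

All Sundays; the gaps (28, 28, 35, 28) vary with month length.
This is the last Sunday of each month.
May 1997 ends with Sunday 1997-05-25.
Last Sunday of June 1997: 1997-06-29.
Last Sunday of July 1997: 1997-07-27.
Last Sunday of August 1997: 1997-08-31.
Last Sunday of September 1997: 1997-09-28.
Last Sunday of October 1997: 1997-10-26.
November 1997 ends with Sunday 1997-11-30.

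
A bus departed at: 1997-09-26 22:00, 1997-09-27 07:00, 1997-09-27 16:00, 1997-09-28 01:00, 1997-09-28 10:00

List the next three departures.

1997-09-28 19:00, 1997-09-29 04:00, 1997-09-29 13:00

The interval is a steady 9 hours (9, 9, 9, 9).
1997-09-28 10:00 + 9 h = 1997-09-28 19:00.
1997-09-28 19:00 + 9 h = 1997-09-29 04:00.
1997-09-29 04:00 + 9 h = 1997-09-29 13:00.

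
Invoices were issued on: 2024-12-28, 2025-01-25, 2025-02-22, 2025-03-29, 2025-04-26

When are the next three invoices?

All Saturdays; the gaps (28, 28, 35, 28) vary with month length.
This is the last Saturday of each month.
May 2025 ends with Saturday 2025-05-31.
Last Saturday of June 2025: 2025-06-28.
Last Saturday of July 2025: 2025-07-26.

2025-05-31, 2025-06-28, 2025-07-26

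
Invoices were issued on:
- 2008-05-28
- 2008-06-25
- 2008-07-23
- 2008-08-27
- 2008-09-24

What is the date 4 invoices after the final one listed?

2009-01-28

All dates are Wednesdays, 28, 28, 35, 28 days apart.
Specifically, the 4th Wednesday of each month.
October 2008 — 4th Wednesday is 2008-10-22.
4th Wednesday of November 2008: 2008-11-26.
4th Wednesday of December 2008: 2008-12-24.
January 2009 — 4th Wednesday is 2009-01-28.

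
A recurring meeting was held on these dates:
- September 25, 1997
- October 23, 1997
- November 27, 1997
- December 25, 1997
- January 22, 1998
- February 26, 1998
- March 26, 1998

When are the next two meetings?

Gaps: 28, 35, 28, 28, 35, 28 days — a mix of 28 and 35. Every date is a Thursday.
Each is the 4th Thursday of its month.
April 1998 — 4th Thursday is April 23, 1998.
May 1998 — 4th Thursday is May 28, 1998.

April 23, 1998; May 28, 1998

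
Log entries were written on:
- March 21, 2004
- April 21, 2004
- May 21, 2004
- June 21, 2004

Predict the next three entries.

The day-of-month is always 21 (31, 30, 31 days between events).
So this recurs on the 21st of each month.
Next: July 2004 → July 21, 2004.
Next: August 2004 → August 21, 2004.
September 2004: September 21, 2004.

July 21, 2004; August 21, 2004; September 21, 2004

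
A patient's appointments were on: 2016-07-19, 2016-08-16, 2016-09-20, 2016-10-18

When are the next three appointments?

Gaps: 28, 35, 28 days — a mix of 28 and 35. Every date is a Tuesday.
Each is the 3rd Tuesday of its month.
3rd Tuesday of November 2016: 2016-11-15.
December 2016 — 3rd Tuesday is 2016-12-20.
January 2017 — 3rd Tuesday is 2017-01-17.

2016-11-15, 2016-12-20, 2017-01-17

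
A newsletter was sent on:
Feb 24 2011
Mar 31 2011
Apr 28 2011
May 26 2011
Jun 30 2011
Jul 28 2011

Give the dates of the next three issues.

Aug 25 2011, Sep 29 2011, Oct 27 2011

All Thursdays; the gaps (35, 28, 28, 35, 28) vary with month length.
This is the last Thursday of each month.
August 2011 ends with Thursday Aug 25 2011.
Last Thursday of September 2011: Sep 29 2011.
Last Thursday of October 2011: Oct 27 2011.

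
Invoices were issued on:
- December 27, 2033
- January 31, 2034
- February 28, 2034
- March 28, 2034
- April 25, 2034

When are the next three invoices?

May 30, 2034; June 27, 2034; July 25, 2034

All Tuesdays; the gaps (35, 28, 28, 28) vary with month length.
This is the last Tuesday of each month.
May 2034 ends with Tuesday May 30, 2034.
June 2034 ends with Tuesday June 27, 2034.
Last Tuesday of July 2034: July 25, 2034.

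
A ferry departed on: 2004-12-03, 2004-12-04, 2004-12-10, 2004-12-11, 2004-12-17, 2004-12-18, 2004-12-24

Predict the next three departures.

The gap pattern 1, 6, 1, 6, 1, 6 repeats every 2 events.
These are the Fridays and Saturdays of each week.
Next Saturday: 2004-12-25.
The following Friday is 2004-12-31.
Next Saturday: 2005-01-01.

2004-12-25, 2004-12-31, 2005-01-01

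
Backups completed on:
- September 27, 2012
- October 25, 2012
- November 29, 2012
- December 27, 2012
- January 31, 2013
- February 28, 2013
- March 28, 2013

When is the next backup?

All Thursdays; the gaps (28, 35, 28, 35, 28, 28) vary with month length.
This is the last Thursday of each month.
April 2013 ends with Thursday April 25, 2013.

April 25, 2013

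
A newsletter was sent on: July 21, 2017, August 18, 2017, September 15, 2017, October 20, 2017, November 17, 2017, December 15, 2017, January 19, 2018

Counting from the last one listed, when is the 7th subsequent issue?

August 17, 2018

All dates are Fridays, 28, 28, 35, 28, 28, 35 days apart.
Specifically, the 3rd Friday of each month.
3rd Friday of February 2018: February 16, 2018.
March 2018 — 3rd Friday is March 16, 2018.
3rd Friday of April 2018: April 20, 2018.
May 2018 — 3rd Friday is May 18, 2018.
June 2018 — 3rd Friday is June 15, 2018.
3rd Friday of July 2018: July 20, 2018.
August 2018 — 3rd Friday is August 17, 2018.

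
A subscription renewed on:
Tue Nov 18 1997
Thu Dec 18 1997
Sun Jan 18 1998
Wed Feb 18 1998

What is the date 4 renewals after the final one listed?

Thu Jun 18 1998

The day-of-month is always 18 (30, 31, 31 days between events).
So this recurs on the 18th of each month.
March 1998: Wed Mar 18 1998.
April 1998: Sat Apr 18 1998.
Next: May 1998 → Mon May 18 1998.
Next: June 1998 → Thu Jun 18 1998.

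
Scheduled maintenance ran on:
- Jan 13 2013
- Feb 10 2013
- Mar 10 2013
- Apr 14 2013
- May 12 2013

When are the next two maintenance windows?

Jun 9 2013, Jul 14 2013

These are Sundays at 28- or 35-day spacing (28, 28, 35, 28).
The pattern: 2nd Sunday of the month.
June 2013 — 2nd Sunday is Jun 9 2013.
2nd Sunday of July 2013: Jul 14 2013.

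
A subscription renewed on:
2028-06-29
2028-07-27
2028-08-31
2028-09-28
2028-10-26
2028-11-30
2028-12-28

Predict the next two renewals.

2029-01-25, 2029-02-22

All Thursdays; the gaps (28, 35, 28, 28, 35, 28) vary with month length.
This is the last Thursday of each month.
January 2029 ends with Thursday 2029-01-25.
February 2029 ends with Thursday 2029-02-22.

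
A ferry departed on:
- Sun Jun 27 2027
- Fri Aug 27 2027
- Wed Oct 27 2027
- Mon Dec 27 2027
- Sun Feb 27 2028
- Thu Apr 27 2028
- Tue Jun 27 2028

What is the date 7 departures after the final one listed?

Gaps: 61, 61, 61, 62, 60, 61 days — not constant. Every event is on the 27th of the month.
Pattern: the 27th of every 2 months.
August 2028: Sun Aug 27 2028.
Next: October 2028 → Fri Oct 27 2028.
Next: December 2028 → Wed Dec 27 2028.
February 2029: Tue Feb 27 2029.
Next: April 2029 → Fri Apr 27 2029.
June 2029: Wed Jun 27 2029.
Next: August 2029 → Mon Aug 27 2029.

Mon Aug 27 2029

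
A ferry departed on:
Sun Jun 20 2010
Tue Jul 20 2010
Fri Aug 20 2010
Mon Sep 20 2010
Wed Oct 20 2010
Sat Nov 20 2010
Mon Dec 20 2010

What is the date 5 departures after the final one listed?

The day-of-month is always 20 (30, 31, 31, 30, 31, 30 days between events).
So this recurs on the 20th of each month.
January 2011: Thu Jan 20 2011.
Next: February 2011 → Sun Feb 20 2011.
Next: March 2011 → Sun Mar 20 2011.
April 2011: Wed Apr 20 2011.
May 2011: Fri May 20 2011.

Fri May 20 2011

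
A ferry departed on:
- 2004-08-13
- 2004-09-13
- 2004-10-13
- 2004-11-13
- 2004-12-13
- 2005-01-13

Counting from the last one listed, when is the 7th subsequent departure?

Each date is the 13th; the gaps (31, 30, 31, 30, 31) track the month lengths.
The rule is the 13th of each month.
Next: February 2005 → 2005-02-13.
Next: March 2005 → 2005-03-13.
April 2005: 2005-04-13.
May 2005: 2005-05-13.
June 2005: 2005-06-13.
July 2005: 2005-07-13.
Next: August 2005 → 2005-08-13.

2005-08-13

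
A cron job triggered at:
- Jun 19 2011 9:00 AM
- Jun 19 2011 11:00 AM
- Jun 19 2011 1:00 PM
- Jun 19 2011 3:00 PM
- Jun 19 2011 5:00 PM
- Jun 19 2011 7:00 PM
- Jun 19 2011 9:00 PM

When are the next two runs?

The interval is a steady 2 hours (2, 2, 2, 2, 2, 2).
Jun 19 2011 9:00 PM + 2 h = Jun 19 2011 11:00 PM.
Jun 19 2011 11:00 PM + 2 h = Jun 20 2011 1:00 AM.

Jun 19 2011 11:00 PM, Jun 20 2011 1:00 AM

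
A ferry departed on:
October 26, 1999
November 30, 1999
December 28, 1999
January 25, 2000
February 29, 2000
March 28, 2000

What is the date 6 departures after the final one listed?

September 26, 2000

Every date is a Tuesday; gaps 35, 28, 28, 35, 28 days.
Each is the last Tuesday of its month (at least one falls on the 29th or later, ruling out '4th Tuesday').
April 2000 ends with Tuesday April 25, 2000.
May 2000 ends with Tuesday May 30, 2000.
June 2000 ends with Tuesday June 27, 2000.
Last Tuesday of July 2000: July 25, 2000.
August 2000 ends with Tuesday August 29, 2000.
Last Tuesday of September 2000: September 26, 2000.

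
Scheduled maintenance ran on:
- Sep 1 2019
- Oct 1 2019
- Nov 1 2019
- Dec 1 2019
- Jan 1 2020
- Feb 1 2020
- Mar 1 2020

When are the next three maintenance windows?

Apr 1 2020, May 1 2020, Jun 1 2020

Gaps: 30, 31, 30, 31, 31, 29 days — not constant. Every event is on the 1st of the month.
Pattern: the 1st of each month.
Next: April 2020 → Apr 1 2020.
Next: May 2020 → May 1 2020.
Next: June 2020 → Jun 1 2020.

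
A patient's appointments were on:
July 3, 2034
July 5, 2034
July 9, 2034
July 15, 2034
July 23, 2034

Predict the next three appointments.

August 2, 2034; August 14, 2034; August 28, 2034

Gaps: 2, 4, 6, 8 days — each gap is 2 larger than the previous one.
Next gap: 10 days. July 23, 2034 + 10 days = August 2, 2034.
Next gap: 12 days. August 2, 2034 + 12 days = August 14, 2034.
Next gap: 14 days. August 14, 2034 + 14 days = August 28, 2034.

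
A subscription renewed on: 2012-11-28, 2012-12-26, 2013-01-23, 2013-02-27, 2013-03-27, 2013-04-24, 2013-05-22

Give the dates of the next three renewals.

2013-06-26, 2013-07-24, 2013-08-28

These are Wednesdays at 28- or 35-day spacing (28, 28, 35, 28, 28, 28).
The pattern: 4th Wednesday of the month.
June 2013 — 4th Wednesday is 2013-06-26.
4th Wednesday of July 2013: 2013-07-24.
4th Wednesday of August 2013: 2013-08-28.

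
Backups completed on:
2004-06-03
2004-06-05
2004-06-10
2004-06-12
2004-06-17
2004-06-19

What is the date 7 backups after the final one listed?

2004-07-15

The gap pattern 2, 5, 2, 5, 2 repeats every 2 events.
These are the Thursdays and Saturdays of each week.
The following Thursday is 2004-06-24.
Next Saturday: 2004-06-26.
The following Thursday is 2004-07-01.
The following Saturday is 2004-07-03.
The following Thursday is 2004-07-08.
The following Saturday is 2004-07-10.
The following Thursday is 2004-07-15.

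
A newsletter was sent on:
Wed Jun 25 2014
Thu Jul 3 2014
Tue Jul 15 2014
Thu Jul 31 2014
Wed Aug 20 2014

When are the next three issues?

Sat Sep 13 2014, Sat Oct 11 2014, Wed Nov 12 2014

The spacing grows by 4 each time: 8, 12, 16, 20 days.
Next gap: 24 days. Wed Aug 20 2014 + 24 days = Sat Sep 13 2014.
Next gap: 28 days. Sat Sep 13 2014 + 28 days = Sat Oct 11 2014.
Next gap: 32 days. Sat Oct 11 2014 + 32 days = Wed Nov 12 2014.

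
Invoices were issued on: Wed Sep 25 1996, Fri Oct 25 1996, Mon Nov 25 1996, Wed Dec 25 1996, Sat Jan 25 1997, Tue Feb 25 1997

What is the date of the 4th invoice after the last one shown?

The day-of-month is always 25 (30, 31, 30, 31, 31 days between events).
So this recurs on the 25th of each month.
March 1997: Tue Mar 25 1997.
Next: April 1997 → Fri Apr 25 1997.
Next: May 1997 → Sun May 25 1997.
Next: June 1997 → Wed Jun 25 1997.

Wed Jun 25 1997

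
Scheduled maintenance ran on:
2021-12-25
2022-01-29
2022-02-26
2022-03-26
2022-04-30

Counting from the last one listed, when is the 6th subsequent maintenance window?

Every date is a Saturday; gaps 35, 28, 28, 35 days.
Each is the last Saturday of its month (at least one falls on the 29th or later, ruling out '4th Saturday').
Last Saturday of May 2022: 2022-05-28.
June 2022 ends with Saturday 2022-06-25.
Last Saturday of July 2022: 2022-07-30.
Last Saturday of August 2022: 2022-08-27.
Last Saturday of September 2022: 2022-09-24.
Last Saturday of October 2022: 2022-10-29.

2022-10-29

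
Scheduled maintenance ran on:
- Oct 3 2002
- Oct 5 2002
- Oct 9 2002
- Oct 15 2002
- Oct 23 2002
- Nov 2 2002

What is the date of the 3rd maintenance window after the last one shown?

Gaps: 2, 4, 6, 8, 10 days — each gap is 2 larger than the previous one.
Next gap: 12 days. Nov 2 2002 + 12 days = Nov 14 2002.
Next gap: 14 days. Nov 14 2002 + 14 days = Nov 28 2002.
Next gap: 16 days. Nov 28 2002 + 16 days = Dec 14 2002.

Dec 14 2002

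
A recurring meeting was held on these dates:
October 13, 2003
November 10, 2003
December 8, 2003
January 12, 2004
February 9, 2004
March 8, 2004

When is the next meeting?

These are Mondays at 28- or 35-day spacing (28, 28, 35, 28, 28).
The pattern: 2nd Monday of the month.
April 2004 — 2nd Monday is April 12, 2004.

April 12, 2004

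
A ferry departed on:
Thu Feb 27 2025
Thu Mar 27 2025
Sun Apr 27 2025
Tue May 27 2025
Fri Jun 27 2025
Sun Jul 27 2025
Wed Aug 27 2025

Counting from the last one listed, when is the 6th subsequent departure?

Each date is the 27th; the gaps (28, 31, 30, 31, 30, 31) track the month lengths.
The rule is the 27th of each month.
Next: September 2025 → Sat Sep 27 2025.
Next: October 2025 → Mon Oct 27 2025.
November 2025: Thu Nov 27 2025.
Next: December 2025 → Sat Dec 27 2025.
January 2026: Tue Jan 27 2026.
February 2026: Fri Feb 27 2026.

Fri Feb 27 2026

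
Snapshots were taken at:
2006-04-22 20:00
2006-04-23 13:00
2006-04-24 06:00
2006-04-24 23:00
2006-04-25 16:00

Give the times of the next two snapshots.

Spacing: 17, 17, 17, 17 h — constant 17 h.
2006-04-25 16:00 + 17 h = 2006-04-26 09:00.
2006-04-26 09:00 + 17 h = 2006-04-27 02:00.

2006-04-26 09:00, 2006-04-27 02:00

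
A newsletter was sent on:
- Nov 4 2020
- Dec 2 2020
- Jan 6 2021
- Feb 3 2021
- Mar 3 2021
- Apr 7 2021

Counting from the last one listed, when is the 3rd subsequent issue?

Jul 7 2021

Gaps: 28, 35, 28, 28, 35 days — a mix of 28 and 35. Every date is a Wednesday.
Each is the 1st Wednesday of its month.
May 2021 — 1st Wednesday is May 5 2021.
1st Wednesday of June 2021: Jun 2 2021.
July 2021 — 1st Wednesday is Jul 7 2021.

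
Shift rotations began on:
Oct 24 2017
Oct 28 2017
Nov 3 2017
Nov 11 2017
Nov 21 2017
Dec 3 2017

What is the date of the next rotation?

Intervals are 4, 6, 8, 10, 12 days — an arithmetic progression with common difference 2.
Next gap: 14 days. Dec 3 2017 + 14 days = Dec 17 2017.

Dec 17 2017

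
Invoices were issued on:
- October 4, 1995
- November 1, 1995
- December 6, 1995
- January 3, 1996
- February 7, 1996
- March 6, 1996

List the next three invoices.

April 3, 1996; May 1, 1996; June 5, 1996

All dates are Wednesdays, 28, 35, 28, 35, 28 days apart.
Specifically, the 1st Wednesday of each month.
April 1996 — 1st Wednesday is April 3, 1996.
1st Wednesday of May 1996: May 1, 1996.
June 1996 — 1st Wednesday is June 5, 1996.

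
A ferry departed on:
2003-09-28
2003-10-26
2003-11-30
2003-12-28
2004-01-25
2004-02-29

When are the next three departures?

These are Sundays with 28, 35, 28, 28, 35-day gaps.
Each is the final Sunday of its month — 2003-11-30 is past the 28th, so '4th Sunday' doesn't fit.
March 2004 ends with Sunday 2004-03-28.
Last Sunday of April 2004: 2004-04-25.
May 2004 ends with Sunday 2004-05-30.

2004-03-28, 2004-04-25, 2004-05-30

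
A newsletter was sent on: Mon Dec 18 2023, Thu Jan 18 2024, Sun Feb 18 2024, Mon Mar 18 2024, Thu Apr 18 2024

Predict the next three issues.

The day-of-month is always 18 (31, 31, 29, 31 days between events).
So this recurs on the 18th of each month.
May 2024: Sat May 18 2024.
June 2024: Tue Jun 18 2024.
Next: July 2024 → Thu Jul 18 2024.

Sat May 18 2024, Tue Jun 18 2024, Thu Jul 18 2024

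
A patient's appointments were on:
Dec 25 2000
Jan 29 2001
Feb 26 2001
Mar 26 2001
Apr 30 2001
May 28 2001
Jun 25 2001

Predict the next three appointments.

Jul 30 2001, Aug 27 2001, Sep 24 2001

These are Mondays with 35, 28, 28, 35, 28, 28-day gaps.
Each is the final Monday of its month — Jan 29 2001 is past the 28th, so '4th Monday' doesn't fit.
July 2001 ends with Monday Jul 30 2001.
August 2001 ends with Monday Aug 27 2001.
Last Monday of September 2001: Sep 24 2001.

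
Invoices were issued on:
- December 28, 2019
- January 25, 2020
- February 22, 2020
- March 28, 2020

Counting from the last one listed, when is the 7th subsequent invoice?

October 24, 2020

These are Saturdays at 28- or 35-day spacing (28, 28, 35).
The pattern: 4th Saturday of the month.
April 2020 — 4th Saturday is April 25, 2020.
4th Saturday of May 2020: May 23, 2020.
4th Saturday of June 2020: June 27, 2020.
July 2020 — 4th Saturday is July 25, 2020.
4th Saturday of August 2020: August 22, 2020.
September 2020 — 4th Saturday is September 26, 2020.
October 2020 — 4th Saturday is October 24, 2020.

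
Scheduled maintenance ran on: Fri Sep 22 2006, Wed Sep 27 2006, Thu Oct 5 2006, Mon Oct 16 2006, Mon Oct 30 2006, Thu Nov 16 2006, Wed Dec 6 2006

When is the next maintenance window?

Gaps: 5, 8, 11, 14, 17, 20 days — each gap is 3 larger than the previous one.
Next gap: 23 days. Wed Dec 6 2006 + 23 days = Fri Dec 29 2006.

Fri Dec 29 2006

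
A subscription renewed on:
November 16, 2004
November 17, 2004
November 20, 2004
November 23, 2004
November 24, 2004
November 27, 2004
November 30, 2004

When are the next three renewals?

December 1, 2004; December 4, 2004; December 7, 2004

Every event lands on a Tuesday or Wednesday or Saturday (gaps cycle 1, 3, 3, 1, 3, 3).
So the schedule is: every Tuesday, Wednesday and Saturday.
The following Wednesday is December 1, 2004.
Next Saturday: December 4, 2004.
Next Tuesday: December 7, 2004.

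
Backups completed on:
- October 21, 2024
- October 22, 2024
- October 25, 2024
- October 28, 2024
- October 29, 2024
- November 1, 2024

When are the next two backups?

November 4, 2024; November 5, 2024

The gap pattern 1, 3, 3, 1, 3 repeats every 3 events.
These are the Mondays, Tuesdays and Fridays of each week.
Next Monday: November 4, 2024.
The following Tuesday is November 5, 2024.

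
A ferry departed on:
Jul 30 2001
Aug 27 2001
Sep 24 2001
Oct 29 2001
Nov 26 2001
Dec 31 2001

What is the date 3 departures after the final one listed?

Mar 25 2002

Every date is a Monday; gaps 28, 28, 35, 28, 35 days.
Each is the last Monday of its month (at least one falls on the 29th or later, ruling out '4th Monday').
Last Monday of January 2002: Jan 28 2002.
February 2002 ends with Monday Feb 25 2002.
March 2002 ends with Monday Mar 25 2002.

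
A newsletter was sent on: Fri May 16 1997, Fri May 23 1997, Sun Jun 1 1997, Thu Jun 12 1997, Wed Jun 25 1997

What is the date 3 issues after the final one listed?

Fri Aug 15 1997

Intervals are 7, 9, 11, 13 days — an arithmetic progression with common difference 2.
Next gap: 15 days. Wed Jun 25 1997 + 15 days = Thu Jul 10 1997.
Next gap: 17 days. Thu Jul 10 1997 + 17 days = Sun Jul 27 1997.
Next gap: 19 days. Sun Jul 27 1997 + 19 days = Fri Aug 15 1997.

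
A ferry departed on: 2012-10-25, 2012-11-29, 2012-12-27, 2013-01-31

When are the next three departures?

2013-02-28, 2013-03-28, 2013-04-25

Every date is a Thursday; gaps 35, 28, 35 days.
Each is the last Thursday of its month (at least one falls on the 29th or later, ruling out '4th Thursday').
February 2013 ends with Thursday 2013-02-28.
Last Thursday of March 2013: 2013-03-28.
April 2013 ends with Thursday 2013-04-25.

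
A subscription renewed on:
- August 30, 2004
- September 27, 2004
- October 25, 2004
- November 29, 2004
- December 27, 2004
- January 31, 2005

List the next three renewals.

February 28, 2005; March 28, 2005; April 25, 2005

These are Mondays with 28, 28, 35, 28, 35-day gaps.
Each is the final Monday of its month — August 30, 2004 is past the 28th, so '4th Monday' doesn't fit.
Last Monday of February 2005: February 28, 2005.
March 2005 ends with Monday March 28, 2005.
Last Monday of April 2005: April 25, 2005.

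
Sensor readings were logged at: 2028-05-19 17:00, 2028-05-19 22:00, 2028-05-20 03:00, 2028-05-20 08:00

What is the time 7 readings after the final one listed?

Gaps: 5, 5, 5 hours — each event is 5 hours after the previous one.
2028-05-20 08:00 + 5 h = 2028-05-20 13:00.
2028-05-20 13:00 + 5 h = 2028-05-20 18:00.
2028-05-20 18:00 + 5 h = 2028-05-20 23:00.
2028-05-20 23:00 + 5 h = 2028-05-21 04:00.
2028-05-21 04:00 + 5 h = 2028-05-21 09:00.
2028-05-21 09:00 + 5 h = 2028-05-21 14:00.
2028-05-21 14:00 + 5 h = 2028-05-21 19:00.

2028-05-21 19:00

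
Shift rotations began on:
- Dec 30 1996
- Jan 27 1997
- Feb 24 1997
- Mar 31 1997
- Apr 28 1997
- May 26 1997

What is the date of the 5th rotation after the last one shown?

All Mondays; the gaps (28, 28, 35, 28, 28) vary with month length.
This is the last Monday of each month.
June 1997 ends with Monday Jun 30 1997.
Last Monday of July 1997: Jul 28 1997.
Last Monday of August 1997: Aug 25 1997.
September 1997 ends with Monday Sep 29 1997.
October 1997 ends with Monday Oct 27 1997.

Oct 27 1997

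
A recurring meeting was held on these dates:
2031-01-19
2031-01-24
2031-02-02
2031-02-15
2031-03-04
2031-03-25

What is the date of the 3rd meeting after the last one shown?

The spacing grows by 4 each time: 5, 9, 13, 17, 21 days.
Next gap: 25 days. 2031-03-25 + 25 days = 2031-04-19.
Next gap: 29 days. 2031-04-19 + 29 days = 2031-05-18.
Next gap: 33 days. 2031-05-18 + 33 days = 2031-06-20.

2031-06-20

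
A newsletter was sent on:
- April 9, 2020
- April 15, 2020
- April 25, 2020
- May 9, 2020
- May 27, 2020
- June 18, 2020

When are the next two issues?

The spacing grows by 4 each time: 6, 10, 14, 18, 22 days.
Next gap: 26 days. June 18, 2020 + 26 days = July 14, 2020.
Next gap: 30 days. July 14, 2020 + 30 days = August 13, 2020.

July 14, 2020; August 13, 2020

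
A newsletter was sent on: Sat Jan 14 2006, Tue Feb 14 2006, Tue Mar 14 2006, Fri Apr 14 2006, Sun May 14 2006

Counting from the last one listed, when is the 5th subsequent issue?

Each date is the 14th; the gaps (31, 28, 31, 30) track the month lengths.
The rule is the 14th of each month.
Next: June 2006 → Wed Jun 14 2006.
Next: July 2006 → Fri Jul 14 2006.
August 2006: Mon Aug 14 2006.
September 2006: Thu Sep 14 2006.
Next: October 2006 → Sat Oct 14 2006.

Sat Oct 14 2006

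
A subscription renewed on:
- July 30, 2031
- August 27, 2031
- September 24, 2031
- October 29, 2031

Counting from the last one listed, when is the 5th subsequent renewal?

March 31, 2032

These are Wednesdays with 28, 28, 35-day gaps.
Each is the final Wednesday of its month — July 30, 2031 is past the 28th, so '4th Wednesday' doesn't fit.
November 2031 ends with Wednesday November 26, 2031.
December 2031 ends with Wednesday December 31, 2031.
January 2032 ends with Wednesday January 28, 2032.
February 2032 ends with Wednesday February 25, 2032.
Last Wednesday of March 2032: March 31, 2032.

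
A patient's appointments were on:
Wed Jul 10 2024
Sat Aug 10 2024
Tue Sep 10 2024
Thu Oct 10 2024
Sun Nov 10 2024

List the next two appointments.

Each date is the 10th; the gaps (31, 31, 30, 31) track the month lengths.
The rule is the 10th of each month.
Next: December 2024 → Tue Dec 10 2024.
Next: January 2025 → Fri Jan 10 2025.

Tue Dec 10 2024, Fri Jan 10 2025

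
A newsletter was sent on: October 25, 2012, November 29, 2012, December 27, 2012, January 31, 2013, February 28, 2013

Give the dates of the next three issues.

Every date is a Thursday; gaps 35, 28, 35, 28 days.
Each is the last Thursday of its month (at least one falls on the 29th or later, ruling out '4th Thursday').
March 2013 ends with Thursday March 28, 2013.
April 2013 ends with Thursday April 25, 2013.
Last Thursday of May 2013: May 30, 2013.

March 28, 2013; April 25, 2013; May 30, 2013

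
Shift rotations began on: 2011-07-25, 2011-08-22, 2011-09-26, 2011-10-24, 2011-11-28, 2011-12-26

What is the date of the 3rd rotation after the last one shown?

All dates are Mondays, 28, 35, 28, 35, 28 days apart.
Specifically, the 4th Monday of each month.
4th Monday of January 2012: 2012-01-23.
February 2012 — 4th Monday is 2012-02-27.
March 2012 — 4th Monday is 2012-03-26.

2012-03-26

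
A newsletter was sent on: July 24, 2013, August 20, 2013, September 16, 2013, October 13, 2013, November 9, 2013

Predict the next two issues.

December 6, 2013; January 2, 2014

Gaps between consecutive events: 27, 27, 27, 27 days — a constant 27-day interval.
November 9, 2013 + 27 days = December 6, 2013.
December 6, 2013 + 27 days = January 2, 2014.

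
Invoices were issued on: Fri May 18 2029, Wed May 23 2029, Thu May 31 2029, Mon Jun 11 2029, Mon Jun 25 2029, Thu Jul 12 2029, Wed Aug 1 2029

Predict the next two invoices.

The spacing grows by 3 each time: 5, 8, 11, 14, 17, 20 days.
Next gap: 23 days. Wed Aug 1 2029 + 23 days = Fri Aug 24 2029.
Next gap: 26 days. Fri Aug 24 2029 + 26 days = Wed Sep 19 2029.

Fri Aug 24 2029, Wed Sep 19 2029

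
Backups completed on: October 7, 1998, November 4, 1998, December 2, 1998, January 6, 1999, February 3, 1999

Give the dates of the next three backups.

These are Wednesdays at 28- or 35-day spacing (28, 28, 35, 28).
The pattern: 1st Wednesday of the month.
1st Wednesday of March 1999: March 3, 1999.
1st Wednesday of April 1999: April 7, 1999.
May 1999 — 1st Wednesday is May 5, 1999.

March 3, 1999; April 7, 1999; May 5, 1999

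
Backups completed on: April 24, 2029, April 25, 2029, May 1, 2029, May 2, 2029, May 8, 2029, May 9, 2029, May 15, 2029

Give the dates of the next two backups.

May 16, 2029; May 22, 2029

The gap pattern 1, 6, 1, 6, 1, 6 repeats every 2 events.
These are the Tuesdays and Wednesdays of each week.
The following Wednesday is May 16, 2029.
Next Tuesday: May 22, 2029.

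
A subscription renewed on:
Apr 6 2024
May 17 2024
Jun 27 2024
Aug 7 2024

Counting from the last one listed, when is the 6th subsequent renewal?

Every event comes 41 days after the last (41, 41, 41).
Aug 7 2024 + 41 days = Sep 17 2024.
Sep 17 2024 + 41 days = Oct 28 2024.
Oct 28 2024 + 41 days = Dec 8 2024.
Dec 8 2024 + 41 days = Jan 18 2025.
Jan 18 2025 + 41 days = Feb 28 2025.
Feb 28 2025 + 41 days = Apr 10 2025.

Apr 10 2025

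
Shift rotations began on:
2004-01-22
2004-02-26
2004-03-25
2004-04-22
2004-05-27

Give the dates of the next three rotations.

2004-06-24, 2004-07-22, 2004-08-26

All dates are Thursdays, 35, 28, 28, 35 days apart.
Specifically, the 4th Thursday of each month.
4th Thursday of June 2004: 2004-06-24.
July 2004 — 4th Thursday is 2004-07-22.
August 2004 — 4th Thursday is 2004-08-26.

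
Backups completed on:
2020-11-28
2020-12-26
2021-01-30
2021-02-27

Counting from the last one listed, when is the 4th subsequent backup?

2021-06-26

All Saturdays; the gaps (28, 35, 28) vary with month length.
This is the last Saturday of each month.
Last Saturday of March 2021: 2021-03-27.
Last Saturday of April 2021: 2021-04-24.
Last Saturday of May 2021: 2021-05-29.
Last Saturday of June 2021: 2021-06-26.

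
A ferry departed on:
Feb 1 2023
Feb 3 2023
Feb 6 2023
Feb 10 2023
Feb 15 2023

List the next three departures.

Gaps: 2, 3, 4, 5 days — each gap is 1 larger than the previous one.
Next gap: 6 days. Feb 15 2023 + 6 days = Feb 21 2023.
Next gap: 7 days. Feb 21 2023 + 7 days = Feb 28 2023.
Next gap: 8 days. Feb 28 2023 + 8 days = Mar 8 2023.

Feb 21 2023, Feb 28 2023, Mar 8 2023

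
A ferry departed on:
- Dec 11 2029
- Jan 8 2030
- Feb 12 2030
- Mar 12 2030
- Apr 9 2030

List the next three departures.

These are Tuesdays at 28- or 35-day spacing (28, 35, 28, 28).
The pattern: 2nd Tuesday of the month.
May 2030 — 2nd Tuesday is May 14 2030.
2nd Tuesday of June 2030: Jun 11 2030.
July 2030 — 2nd Tuesday is Jul 9 2030.

May 14 2030, Jun 11 2030, Jul 9 2030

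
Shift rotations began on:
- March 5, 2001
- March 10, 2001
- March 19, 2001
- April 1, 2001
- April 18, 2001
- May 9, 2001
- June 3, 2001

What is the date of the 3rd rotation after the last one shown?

September 10, 2001

The spacing grows by 4 each time: 5, 9, 13, 17, 21, 25 days.
Next gap: 29 days. June 3, 2001 + 29 days = July 2, 2001.
Next gap: 33 days. July 2, 2001 + 33 days = August 4, 2001.
Next gap: 37 days. August 4, 2001 + 37 days = September 10, 2001.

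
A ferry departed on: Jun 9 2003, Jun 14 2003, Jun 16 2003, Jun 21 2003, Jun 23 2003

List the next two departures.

Jun 28 2003, Jun 30 2003

The gap pattern 5, 2, 5, 2 repeats every 2 events.
These are the Mondays and Saturdays of each week.
Next Saturday: Jun 28 2003.
Next Monday: Jun 30 2003.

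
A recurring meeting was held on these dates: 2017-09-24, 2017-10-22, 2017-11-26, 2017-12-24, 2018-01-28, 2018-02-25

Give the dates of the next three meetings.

All dates are Sundays, 28, 35, 28, 35, 28 days apart.
Specifically, the 4th Sunday of each month.
March 2018 — 4th Sunday is 2018-03-25.
4th Sunday of April 2018: 2018-04-22.
4th Sunday of May 2018: 2018-05-27.

2018-03-25, 2018-04-22, 2018-05-27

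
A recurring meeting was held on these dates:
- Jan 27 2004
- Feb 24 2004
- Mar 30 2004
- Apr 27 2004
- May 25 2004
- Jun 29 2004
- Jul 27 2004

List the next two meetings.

Aug 31 2004, Sep 28 2004

Every date is a Tuesday; gaps 28, 35, 28, 28, 35, 28 days.
Each is the last Tuesday of its month (at least one falls on the 29th or later, ruling out '4th Tuesday').
August 2004 ends with Tuesday Aug 31 2004.
September 2004 ends with Tuesday Sep 28 2004.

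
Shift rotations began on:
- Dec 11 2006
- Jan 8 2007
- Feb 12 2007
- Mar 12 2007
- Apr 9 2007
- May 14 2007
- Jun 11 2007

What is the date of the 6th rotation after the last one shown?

All dates are Mondays, 28, 35, 28, 28, 35, 28 days apart.
Specifically, the 2nd Monday of each month.
July 2007 — 2nd Monday is Jul 9 2007.
2nd Monday of August 2007: Aug 13 2007.
September 2007 — 2nd Monday is Sep 10 2007.
October 2007 — 2nd Monday is Oct 8 2007.
November 2007 — 2nd Monday is Nov 12 2007.
December 2007 — 2nd Monday is Dec 10 2007.

Dec 10 2007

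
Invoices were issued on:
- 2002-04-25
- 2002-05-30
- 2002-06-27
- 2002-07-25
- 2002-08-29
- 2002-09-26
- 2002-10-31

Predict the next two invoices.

2002-11-28, 2002-12-26

Every date is a Thursday; gaps 35, 28, 28, 35, 28, 35 days.
Each is the last Thursday of its month (at least one falls on the 29th or later, ruling out '4th Thursday').
Last Thursday of November 2002: 2002-11-28.
December 2002 ends with Thursday 2002-12-26.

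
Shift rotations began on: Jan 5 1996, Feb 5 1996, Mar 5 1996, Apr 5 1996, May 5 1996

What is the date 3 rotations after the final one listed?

Gaps: 31, 29, 31, 30 days — not constant. Every event is on the 5th of the month.
Pattern: the 5th of each month.
June 1996: Jun 5 1996.
Next: July 1996 → Jul 5 1996.
Next: August 1996 → Aug 5 1996.

Aug 5 1996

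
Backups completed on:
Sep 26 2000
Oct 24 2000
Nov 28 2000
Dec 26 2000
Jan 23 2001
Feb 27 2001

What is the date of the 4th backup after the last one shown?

Jun 26 2001

These are Tuesdays at 28- or 35-day spacing (28, 35, 28, 28, 35).
The pattern: 4th Tuesday of the month.
March 2001 — 4th Tuesday is Mar 27 2001.
4th Tuesday of April 2001: Apr 24 2001.
4th Tuesday of May 2001: May 22 2001.
4th Tuesday of June 2001: Jun 26 2001.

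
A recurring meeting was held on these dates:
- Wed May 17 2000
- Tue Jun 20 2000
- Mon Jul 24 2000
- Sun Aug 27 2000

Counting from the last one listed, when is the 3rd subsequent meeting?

Thu Dec 7 2000

Gaps between consecutive events: 34, 34, 34 days — a constant 34-day interval.
Sun Aug 27 2000 + 34 days = Sat Sep 30 2000.
Sat Sep 30 2000 + 34 days = Fri Nov 3 2000.
Fri Nov 3 2000 + 34 days = Thu Dec 7 2000.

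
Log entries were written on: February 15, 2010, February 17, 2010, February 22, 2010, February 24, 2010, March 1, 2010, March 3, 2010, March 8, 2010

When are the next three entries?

Gaps: 2, 5, 2, 5, 2, 5 days — not constant, but cyclic with period 2.
The events fall on every Monday and Wednesday.
The following Wednesday is March 10, 2010.
Next Monday: March 15, 2010.
Next Wednesday: March 17, 2010.

March 10, 2010; March 15, 2010; March 17, 2010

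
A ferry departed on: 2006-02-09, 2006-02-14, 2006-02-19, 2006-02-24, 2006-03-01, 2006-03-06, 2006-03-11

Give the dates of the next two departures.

2006-03-16, 2006-03-21

Gaps between consecutive events: 5, 5, 5, 5, 5, 5 days — a constant 5-day interval.
2006-03-11 + 5 days = 2006-03-16.
2006-03-16 + 5 days = 2006-03-21.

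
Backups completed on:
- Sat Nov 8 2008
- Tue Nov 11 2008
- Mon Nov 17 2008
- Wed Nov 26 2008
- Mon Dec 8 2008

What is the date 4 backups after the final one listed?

Tue Feb 24 2009

The spacing grows by 3 each time: 3, 6, 9, 12 days.
Next gap: 15 days. Mon Dec 8 2008 + 15 days = Tue Dec 23 2008.
Next gap: 18 days. Tue Dec 23 2008 + 18 days = Sat Jan 10 2009.
Next gap: 21 days. Sat Jan 10 2009 + 21 days = Sat Jan 31 2009.
Next gap: 24 days. Sat Jan 31 2009 + 24 days = Tue Feb 24 2009.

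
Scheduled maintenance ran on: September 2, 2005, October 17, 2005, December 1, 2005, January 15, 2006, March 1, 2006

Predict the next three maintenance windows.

Every event comes 45 days after the last (45, 45, 45, 45).
March 1, 2006 + 45 days = April 15, 2006.
April 15, 2006 + 45 days = May 30, 2006.
May 30, 2006 + 45 days = July 14, 2006.

April 15, 2006; May 30, 2006; July 14, 2006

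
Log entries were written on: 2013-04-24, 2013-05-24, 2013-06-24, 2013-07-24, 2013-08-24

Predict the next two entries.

Each date is the 24th; the gaps (30, 31, 30, 31) track the month lengths.
The rule is the 24th of each month.
September 2013: 2013-09-24.
October 2013: 2013-10-24.

2013-09-24, 2013-10-24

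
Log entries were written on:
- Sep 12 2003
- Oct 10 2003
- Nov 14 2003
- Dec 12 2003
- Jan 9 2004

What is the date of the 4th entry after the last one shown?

All dates are Fridays, 28, 35, 28, 28 days apart.
Specifically, the 2nd Friday of each month.
February 2004 — 2nd Friday is Feb 13 2004.
March 2004 — 2nd Friday is Mar 12 2004.
2nd Friday of April 2004: Apr 9 2004.
May 2004 — 2nd Friday is May 14 2004.

May 14 2004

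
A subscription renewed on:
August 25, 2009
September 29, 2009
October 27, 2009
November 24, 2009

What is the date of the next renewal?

December 29, 2009

These are Tuesdays with 35, 28, 28-day gaps.
Each is the final Tuesday of its month — September 29, 2009 is past the 28th, so '4th Tuesday' doesn't fit.
December 2009 ends with Tuesday December 29, 2009.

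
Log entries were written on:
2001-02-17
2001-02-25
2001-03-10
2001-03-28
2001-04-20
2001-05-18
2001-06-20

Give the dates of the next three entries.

2001-07-28, 2001-09-09, 2001-10-27

Intervals are 8, 13, 18, 23, 28, 33 days — an arithmetic progression with common difference 5.
Next gap: 38 days. 2001-06-20 + 38 days = 2001-07-28.
Next gap: 43 days. 2001-07-28 + 43 days = 2001-09-09.
Next gap: 48 days. 2001-09-09 + 48 days = 2001-10-27.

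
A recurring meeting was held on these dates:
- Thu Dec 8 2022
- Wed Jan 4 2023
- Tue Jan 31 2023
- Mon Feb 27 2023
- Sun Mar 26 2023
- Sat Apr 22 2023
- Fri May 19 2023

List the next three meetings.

Every event comes 27 days after the last (27, 27, 27, 27, 27, 27).
Fri May 19 2023 + 27 days = Thu Jun 15 2023.
Thu Jun 15 2023 + 27 days = Wed Jul 12 2023.
Wed Jul 12 2023 + 27 days = Tue Aug 8 2023.

Thu Jun 15 2023, Wed Jul 12 2023, Tue Aug 8 2023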